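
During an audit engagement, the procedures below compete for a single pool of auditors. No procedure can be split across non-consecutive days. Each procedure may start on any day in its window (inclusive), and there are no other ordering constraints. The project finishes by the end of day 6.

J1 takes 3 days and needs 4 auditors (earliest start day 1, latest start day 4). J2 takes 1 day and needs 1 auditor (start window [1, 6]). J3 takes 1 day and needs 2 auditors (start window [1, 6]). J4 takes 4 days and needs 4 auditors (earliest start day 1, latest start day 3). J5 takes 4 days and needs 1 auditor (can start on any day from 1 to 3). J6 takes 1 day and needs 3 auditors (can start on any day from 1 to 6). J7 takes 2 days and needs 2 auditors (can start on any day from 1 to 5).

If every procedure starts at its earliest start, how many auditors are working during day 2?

11

At early start, day 2 has: J1, J4, J5, J7.
Demand: 4 + 4 + 1 + 2 = 11.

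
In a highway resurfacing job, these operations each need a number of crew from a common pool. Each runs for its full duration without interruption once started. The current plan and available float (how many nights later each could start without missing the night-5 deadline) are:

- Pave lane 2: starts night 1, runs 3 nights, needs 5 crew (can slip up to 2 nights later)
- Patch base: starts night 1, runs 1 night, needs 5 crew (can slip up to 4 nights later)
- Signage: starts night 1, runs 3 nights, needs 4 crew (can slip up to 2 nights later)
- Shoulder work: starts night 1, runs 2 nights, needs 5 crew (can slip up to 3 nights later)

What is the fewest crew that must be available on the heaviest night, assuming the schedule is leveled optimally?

Early-start (Pave lane 2@1, Patch base@1, Signage@1, Shoulder work@1) gives peak 19: n1:19  n2:14  n3:9  n4:0  n5:0.
Shift Signage→2, Shoulder work→4.
Schedule Pave lane 2@1, Patch base@1, Signage@2, Shoulder work@4: n1:10  n2:9  n3:9  n4:9  n5:5 — peak 10.

10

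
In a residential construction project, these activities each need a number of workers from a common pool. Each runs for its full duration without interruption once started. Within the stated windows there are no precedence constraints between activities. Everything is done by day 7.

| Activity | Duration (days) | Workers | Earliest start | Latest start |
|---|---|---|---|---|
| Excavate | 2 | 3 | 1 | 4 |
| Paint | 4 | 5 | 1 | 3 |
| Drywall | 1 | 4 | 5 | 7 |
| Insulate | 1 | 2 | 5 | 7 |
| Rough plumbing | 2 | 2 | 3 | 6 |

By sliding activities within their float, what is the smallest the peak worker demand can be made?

Early-start (Excavate@1, Paint@1, Drywall@5, Insulate@5, Rough plumbing@3) gives peak 8: d1:8  d2:8  d3:7  d4:7  d5:6  d6:0  d7:0.
Shift Paint→3, Drywall→7.
Schedule Excavate@1, Paint@3, Drywall@7, Insulate@5, Rough plumbing@3: d1:3  d2:3  d3:7  d4:7  d5:7  d6:5  d7:4 — peak 7.

7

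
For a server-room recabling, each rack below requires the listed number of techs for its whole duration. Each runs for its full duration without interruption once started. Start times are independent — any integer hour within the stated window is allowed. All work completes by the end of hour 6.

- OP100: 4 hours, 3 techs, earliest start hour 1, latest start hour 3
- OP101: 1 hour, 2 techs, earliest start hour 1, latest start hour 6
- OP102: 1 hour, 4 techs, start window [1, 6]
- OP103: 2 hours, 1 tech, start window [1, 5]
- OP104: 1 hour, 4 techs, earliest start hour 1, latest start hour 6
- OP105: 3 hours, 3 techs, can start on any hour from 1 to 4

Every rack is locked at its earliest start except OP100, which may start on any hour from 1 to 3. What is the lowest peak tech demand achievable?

14

OP100@1: h1:17  h2:7  h3:6  h4:3  h5:0  h6:0 → peak 17
OP100@2: h1:14  h2:7  h3:6  h4:3  h5:3  h6:0 → peak 14
OP100@3: h1:14  h2:4  h3:6  h4:3  h5:3  h6:3 → peak 14
Best is OP100@2, peak 14.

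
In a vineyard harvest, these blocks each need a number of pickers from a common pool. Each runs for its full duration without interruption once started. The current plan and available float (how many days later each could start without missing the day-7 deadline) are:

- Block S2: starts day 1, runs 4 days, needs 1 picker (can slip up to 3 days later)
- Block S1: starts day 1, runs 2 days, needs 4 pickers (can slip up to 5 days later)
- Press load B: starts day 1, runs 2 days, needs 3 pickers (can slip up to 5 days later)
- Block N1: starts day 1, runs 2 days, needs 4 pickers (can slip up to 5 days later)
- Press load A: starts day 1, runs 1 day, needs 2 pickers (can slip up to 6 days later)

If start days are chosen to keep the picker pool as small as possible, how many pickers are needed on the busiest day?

Early-start (Block S2@1, Block S1@1, Press load B@1, Block N1@1, Press load A@1) gives peak 14: d1:14  d2:12  d3:1  d4:1  d5:0  d6:0  d7:0.
Shift Press load B→3, Block N1→5, Press load A→7.
Schedule Block S2@1, Block S1@1, Press load B@3, Block N1@5, Press load A@7: d1:5  d2:5  d3:4  d4:4  d5:4  d6:4  d7:2 — peak 5.

5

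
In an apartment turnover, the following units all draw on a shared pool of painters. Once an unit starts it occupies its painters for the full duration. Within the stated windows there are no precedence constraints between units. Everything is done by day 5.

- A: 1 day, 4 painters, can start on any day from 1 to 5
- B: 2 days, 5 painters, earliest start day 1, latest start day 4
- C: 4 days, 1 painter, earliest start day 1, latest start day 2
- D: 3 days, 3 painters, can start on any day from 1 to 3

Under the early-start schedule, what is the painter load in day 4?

1

At early start, day 4 has: C.
Demand: 1 = 1.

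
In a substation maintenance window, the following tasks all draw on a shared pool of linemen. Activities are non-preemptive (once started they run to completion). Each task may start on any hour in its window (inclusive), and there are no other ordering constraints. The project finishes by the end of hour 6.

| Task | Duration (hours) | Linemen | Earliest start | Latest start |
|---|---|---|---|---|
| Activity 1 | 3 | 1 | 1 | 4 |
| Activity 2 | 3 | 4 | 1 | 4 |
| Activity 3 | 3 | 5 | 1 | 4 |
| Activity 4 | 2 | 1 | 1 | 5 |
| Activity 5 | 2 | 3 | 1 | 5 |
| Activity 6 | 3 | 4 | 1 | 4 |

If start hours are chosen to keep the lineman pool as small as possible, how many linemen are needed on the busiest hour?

9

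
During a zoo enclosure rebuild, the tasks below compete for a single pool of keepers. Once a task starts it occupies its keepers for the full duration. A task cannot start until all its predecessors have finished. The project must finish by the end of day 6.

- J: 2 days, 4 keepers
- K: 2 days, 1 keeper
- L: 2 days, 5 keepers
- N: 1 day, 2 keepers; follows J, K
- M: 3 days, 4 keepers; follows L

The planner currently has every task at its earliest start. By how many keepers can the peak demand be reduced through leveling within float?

2

Early-start peak: d1:10  d2:10  d3:6  d4:4  d5:4  d6:0 ⇒ 10.
Leveled (J@3, K@1, L@1, N@5, M@3): d1:6  d2:6  d3:8  d4:8  d5:6  d6:0 ⇒ 8.
Reduction 10 − 8 = 2.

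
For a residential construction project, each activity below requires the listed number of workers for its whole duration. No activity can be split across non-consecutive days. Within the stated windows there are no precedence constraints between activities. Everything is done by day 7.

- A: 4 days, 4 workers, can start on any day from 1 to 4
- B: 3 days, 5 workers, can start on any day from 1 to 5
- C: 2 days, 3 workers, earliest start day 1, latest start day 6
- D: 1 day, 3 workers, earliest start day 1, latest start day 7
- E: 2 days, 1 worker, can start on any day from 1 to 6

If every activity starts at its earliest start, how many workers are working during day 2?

At early start, day 2 has: A, B, C, E.
Demand: 4 + 5 + 3 + 1 = 13.

13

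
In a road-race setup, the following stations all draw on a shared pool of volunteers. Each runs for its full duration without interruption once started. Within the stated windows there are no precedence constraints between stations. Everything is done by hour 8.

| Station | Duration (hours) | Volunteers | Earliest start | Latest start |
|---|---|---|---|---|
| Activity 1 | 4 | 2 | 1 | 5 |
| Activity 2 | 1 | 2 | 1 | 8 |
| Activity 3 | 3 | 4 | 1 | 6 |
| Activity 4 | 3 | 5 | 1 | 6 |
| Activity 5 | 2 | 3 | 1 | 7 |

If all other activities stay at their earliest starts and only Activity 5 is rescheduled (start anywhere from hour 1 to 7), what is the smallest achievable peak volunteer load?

Activity 5@1: h1:16  h2:14  h3:11  h4:2  h5:0  h6:0  h7:0  h8:0 → peak 16
Activity 5@2: h1:13  h2:14  h3:14  h4:2  h5:0  h6:0  h7:0  h8:0 → peak 14
Activity 5@3: h1:13  h2:11  h3:14  h4:5  h5:0  h6:0  h7:0  h8:0 → peak 14
Activity 5@4: h1:13  h2:11  h3:11  h4:5  h5:3  h6:0  h7:0  h8:0 → peak 13
Activity 5@5: h1:13  h2:11  h3:11  h4:2  h5:3  h6:3  h7:0  h8:0 → peak 13
Activity 5@6: h1:13  h2:11  h3:11  h4:2  h5:0  h6:3  h7:3  h8:0 → peak 13
Activity 5@7: h1:13  h2:11  h3:11  h4:2  h5:0  h6:0  h7:3  h8:3 → peak 13
Best is Activity 5@4, peak 13.

13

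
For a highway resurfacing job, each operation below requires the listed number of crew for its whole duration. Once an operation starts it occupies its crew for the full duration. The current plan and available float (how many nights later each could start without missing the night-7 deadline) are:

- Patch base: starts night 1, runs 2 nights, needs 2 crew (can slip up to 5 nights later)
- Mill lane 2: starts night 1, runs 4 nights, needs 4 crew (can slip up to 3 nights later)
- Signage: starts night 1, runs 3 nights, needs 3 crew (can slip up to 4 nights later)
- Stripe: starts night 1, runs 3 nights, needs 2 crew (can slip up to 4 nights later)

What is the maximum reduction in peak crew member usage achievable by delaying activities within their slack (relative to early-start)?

Early-start peak: n1:11  n2:11  n3:9  n4:4  n5:0  n6:0  n7:0 ⇒ 11.
Leveled (Patch base@1, Mill lane 2@1, Signage@5, Stripe@3): n1:6  n2:6  n3:6  n4:6  n5:5  n6:3  n7:3 ⇒ 6.
Reduction 11 − 6 = 5.

5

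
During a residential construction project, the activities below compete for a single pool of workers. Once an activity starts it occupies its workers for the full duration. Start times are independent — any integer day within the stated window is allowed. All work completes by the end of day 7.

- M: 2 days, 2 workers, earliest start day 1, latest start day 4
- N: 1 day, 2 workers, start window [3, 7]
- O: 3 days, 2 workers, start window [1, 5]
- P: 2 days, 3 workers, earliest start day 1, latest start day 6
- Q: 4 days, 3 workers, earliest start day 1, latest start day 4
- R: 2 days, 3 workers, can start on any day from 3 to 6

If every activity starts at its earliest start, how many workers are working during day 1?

10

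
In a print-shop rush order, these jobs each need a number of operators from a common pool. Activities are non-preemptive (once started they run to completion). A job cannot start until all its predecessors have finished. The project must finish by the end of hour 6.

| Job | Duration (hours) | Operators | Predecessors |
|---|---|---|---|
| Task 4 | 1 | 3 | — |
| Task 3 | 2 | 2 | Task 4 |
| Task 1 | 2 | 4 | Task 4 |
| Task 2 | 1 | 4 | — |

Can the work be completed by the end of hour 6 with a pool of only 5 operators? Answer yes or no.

Schedule Task 4@1, Task 3@2, Task 1@4, Task 2@6: h1:3  h2:2  h3:2  h4:4  h5:4  h6:4 — peak 4 ≤ 5.

yes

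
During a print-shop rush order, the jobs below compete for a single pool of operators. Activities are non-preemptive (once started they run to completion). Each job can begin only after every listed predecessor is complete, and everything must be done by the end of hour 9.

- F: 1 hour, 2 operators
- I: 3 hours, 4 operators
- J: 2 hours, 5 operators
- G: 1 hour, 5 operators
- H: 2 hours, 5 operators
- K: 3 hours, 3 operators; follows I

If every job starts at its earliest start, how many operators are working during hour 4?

At early start, hour 4 has: K.
Demand: 3 = 3.

3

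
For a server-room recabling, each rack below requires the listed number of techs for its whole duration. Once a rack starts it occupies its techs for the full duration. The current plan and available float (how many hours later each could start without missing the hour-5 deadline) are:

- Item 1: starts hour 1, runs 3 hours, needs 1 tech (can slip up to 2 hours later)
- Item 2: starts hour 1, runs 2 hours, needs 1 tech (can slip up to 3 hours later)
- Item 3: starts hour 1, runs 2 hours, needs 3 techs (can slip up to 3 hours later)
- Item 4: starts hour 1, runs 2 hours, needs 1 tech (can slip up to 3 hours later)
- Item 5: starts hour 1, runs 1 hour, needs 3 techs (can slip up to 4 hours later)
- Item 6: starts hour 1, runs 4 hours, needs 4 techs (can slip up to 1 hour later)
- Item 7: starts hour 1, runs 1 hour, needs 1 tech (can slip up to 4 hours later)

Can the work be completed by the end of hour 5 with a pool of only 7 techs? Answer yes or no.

yes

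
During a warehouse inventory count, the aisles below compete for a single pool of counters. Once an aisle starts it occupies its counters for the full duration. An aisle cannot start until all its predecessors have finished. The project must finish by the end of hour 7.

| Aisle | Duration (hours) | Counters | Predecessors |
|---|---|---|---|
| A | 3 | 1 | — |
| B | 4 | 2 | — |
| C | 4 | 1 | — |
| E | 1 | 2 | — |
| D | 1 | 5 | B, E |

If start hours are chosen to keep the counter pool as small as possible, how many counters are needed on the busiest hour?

5

Early-start (A@1, B@1, C@1, E@1, D@5) gives peak 6: h1:6  h2:4  h3:4  h4:3  h5:5  h6:0  h7:0.
Shift E→4.
Schedule A@1, B@1, C@1, E@4, D@5: h1:4  h2:4  h3:4  h4:5  h5:5  h6:0  h7:0 — peak 5.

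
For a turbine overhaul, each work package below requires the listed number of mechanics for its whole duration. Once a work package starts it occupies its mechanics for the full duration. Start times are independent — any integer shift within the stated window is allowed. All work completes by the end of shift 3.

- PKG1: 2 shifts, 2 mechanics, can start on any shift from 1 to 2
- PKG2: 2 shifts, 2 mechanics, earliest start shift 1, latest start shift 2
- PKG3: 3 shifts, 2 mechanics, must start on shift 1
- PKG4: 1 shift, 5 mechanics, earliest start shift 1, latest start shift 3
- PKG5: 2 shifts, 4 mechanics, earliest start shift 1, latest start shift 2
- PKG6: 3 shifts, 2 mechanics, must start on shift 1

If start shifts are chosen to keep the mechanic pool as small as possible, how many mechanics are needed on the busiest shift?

Early-start (PKG1@1, PKG2@1, PKG3@1, PKG4@1, PKG5@1, PKG6@1) gives peak 17: s1:17  s2:12  s3:4.
Shift PKG4→3.
Schedule PKG1@1, PKG2@1, PKG3@1, PKG4@3, PKG5@1, PKG6@1: s1:12  s2:12  s3:9 — peak 12.
No arrangement of the 24 feasible schedules does better.

12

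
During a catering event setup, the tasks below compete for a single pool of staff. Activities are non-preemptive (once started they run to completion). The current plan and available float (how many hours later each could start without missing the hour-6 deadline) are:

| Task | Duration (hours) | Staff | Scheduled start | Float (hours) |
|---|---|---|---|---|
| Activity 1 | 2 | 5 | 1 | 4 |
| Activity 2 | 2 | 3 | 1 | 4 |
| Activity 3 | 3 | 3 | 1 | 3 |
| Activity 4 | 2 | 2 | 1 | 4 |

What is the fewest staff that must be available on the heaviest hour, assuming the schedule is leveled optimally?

6

Early-start (Activity 1@1, Activity 2@1, Activity 3@1, Activity 4@1) gives peak 13: h1:13  h2:13  h3:3  h4:0  h5:0  h6:0.
Shift Activity 2→3, Activity 3→3, Activity 4→5.
Schedule Activity 1@1, Activity 2@3, Activity 3@3, Activity 4@5: h1:5  h2:5  h3:6  h4:6  h5:5  h6:2 — peak 6.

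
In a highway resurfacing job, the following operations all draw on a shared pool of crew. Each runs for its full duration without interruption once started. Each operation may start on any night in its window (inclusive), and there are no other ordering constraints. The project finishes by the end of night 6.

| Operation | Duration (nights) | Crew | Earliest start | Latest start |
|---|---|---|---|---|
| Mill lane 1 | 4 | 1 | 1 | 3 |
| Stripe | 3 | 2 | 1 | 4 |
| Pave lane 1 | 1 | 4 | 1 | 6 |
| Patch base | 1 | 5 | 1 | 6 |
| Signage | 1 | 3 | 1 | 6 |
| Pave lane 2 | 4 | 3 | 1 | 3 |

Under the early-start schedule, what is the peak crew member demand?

Early-start schedule: Mill lane 1@1, Stripe@1, Pave lane 1@1, Patch base@1, Signage@1, Pave lane 2@1.
Load per night: night 1: 18, night 2: 6, night 3: 6, night 4: 4, night 5: 0, night 6: 0.
Peak is 18.

18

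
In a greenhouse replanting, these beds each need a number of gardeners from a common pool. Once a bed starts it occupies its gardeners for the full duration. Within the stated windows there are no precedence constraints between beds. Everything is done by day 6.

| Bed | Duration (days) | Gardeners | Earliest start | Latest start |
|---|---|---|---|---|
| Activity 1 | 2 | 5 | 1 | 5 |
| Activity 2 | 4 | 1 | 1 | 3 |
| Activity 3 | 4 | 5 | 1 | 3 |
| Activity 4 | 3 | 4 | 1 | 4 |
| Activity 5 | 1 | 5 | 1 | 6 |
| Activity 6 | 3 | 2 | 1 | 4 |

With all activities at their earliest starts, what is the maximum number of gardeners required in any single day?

Early-start schedule: Activity 1@1, Activity 2@1, Activity 3@1, Activity 4@1, Activity 5@1, Activity 6@1.
Load per day: day 1: 22, day 2: 17, day 3: 12, day 4: 6, day 5: 0, day 6: 0.
Peak is 22.

22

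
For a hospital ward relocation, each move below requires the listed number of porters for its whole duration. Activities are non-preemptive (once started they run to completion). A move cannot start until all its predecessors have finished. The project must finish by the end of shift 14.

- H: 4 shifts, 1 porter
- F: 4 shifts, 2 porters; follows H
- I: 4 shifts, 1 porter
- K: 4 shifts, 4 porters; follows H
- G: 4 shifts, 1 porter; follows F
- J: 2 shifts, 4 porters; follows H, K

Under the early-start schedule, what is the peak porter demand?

6

Early-start schedule: H@1, F@5, I@1, K@5, G@9, J@9.
Load per shift: shift 1: 2, shift 2: 2, shift 3: 2, shift 4: 2, shift 5: 6, shift 6: 6, shift 7: 6, shift 8: 6, shift 9: 5, shift 10: 5, shift 11: 1, shift 12: 1, shift 13: 0, shift 14: 0.
Peak is 6.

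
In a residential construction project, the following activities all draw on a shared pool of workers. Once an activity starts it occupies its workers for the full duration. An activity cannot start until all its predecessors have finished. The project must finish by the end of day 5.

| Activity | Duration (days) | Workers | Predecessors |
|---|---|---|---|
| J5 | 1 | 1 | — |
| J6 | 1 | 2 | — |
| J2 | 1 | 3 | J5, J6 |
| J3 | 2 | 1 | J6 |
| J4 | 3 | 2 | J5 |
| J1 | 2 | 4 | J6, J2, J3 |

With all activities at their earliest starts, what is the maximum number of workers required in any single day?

6

Early-start schedule: J5@1, J6@1, J2@2, J3@2, J4@2, J1@4.
Load per day: day 1: 3, day 2: 6, day 3: 3, day 4: 6, day 5: 4.
Peak is 6.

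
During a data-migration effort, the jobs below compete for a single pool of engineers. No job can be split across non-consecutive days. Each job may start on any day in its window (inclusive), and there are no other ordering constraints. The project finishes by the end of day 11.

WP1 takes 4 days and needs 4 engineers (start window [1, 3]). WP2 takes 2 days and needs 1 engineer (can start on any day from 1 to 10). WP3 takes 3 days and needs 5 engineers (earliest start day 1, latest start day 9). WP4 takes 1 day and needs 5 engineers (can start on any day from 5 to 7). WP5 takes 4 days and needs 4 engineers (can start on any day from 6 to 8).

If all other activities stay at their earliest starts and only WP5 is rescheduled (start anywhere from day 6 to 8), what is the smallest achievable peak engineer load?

WP5@6: d1:10  d2:10  d3:9  d4:4  d5:5  d6:4  d7:4  d8:4  d9:4  d10:0  d11:0 → peak 10
WP5@7: d1:10  d2:10  d3:9  d4:4  d5:5  d6:0  d7:4  d8:4  d9:4  d10:4  d11:0 → peak 10
WP5@8: d1:10  d2:10  d3:9  d4:4  d5:5  d6:0  d7:0  d8:4  d9:4  d10:4  d11:4 → peak 10
Best is WP5@6, peak 10.

10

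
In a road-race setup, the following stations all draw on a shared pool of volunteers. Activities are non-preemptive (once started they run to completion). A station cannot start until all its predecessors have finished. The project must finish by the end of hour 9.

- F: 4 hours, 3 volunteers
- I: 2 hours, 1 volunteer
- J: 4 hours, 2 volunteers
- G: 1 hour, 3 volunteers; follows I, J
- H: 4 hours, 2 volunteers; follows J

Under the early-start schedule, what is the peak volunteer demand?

6

Early-start schedule: F@1, I@1, J@1, G@5, H@5.
Load per hour: hour 1: 6, hour 2: 6, hour 3: 5, hour 4: 5, hour 5: 5, hour 6: 2, hour 7: 2, hour 8: 2, hour 9: 0.
Peak is 6.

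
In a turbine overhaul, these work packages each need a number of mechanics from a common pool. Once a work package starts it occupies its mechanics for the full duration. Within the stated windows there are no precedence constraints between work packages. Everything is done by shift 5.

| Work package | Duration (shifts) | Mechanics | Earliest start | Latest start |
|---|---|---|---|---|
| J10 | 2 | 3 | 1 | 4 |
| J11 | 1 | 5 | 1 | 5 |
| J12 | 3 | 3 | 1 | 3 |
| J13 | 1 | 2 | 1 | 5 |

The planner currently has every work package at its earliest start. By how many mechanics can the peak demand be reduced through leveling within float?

Early-start peak: s1:13  s2:6  s3:3  s4:0  s5:0 ⇒ 13.
Leveled (J10@1, J11@4, J12@1, J13@3): s1:6  s2:6  s3:5  s4:5  s5:0 ⇒ 6.
Reduction 13 − 6 = 7.

7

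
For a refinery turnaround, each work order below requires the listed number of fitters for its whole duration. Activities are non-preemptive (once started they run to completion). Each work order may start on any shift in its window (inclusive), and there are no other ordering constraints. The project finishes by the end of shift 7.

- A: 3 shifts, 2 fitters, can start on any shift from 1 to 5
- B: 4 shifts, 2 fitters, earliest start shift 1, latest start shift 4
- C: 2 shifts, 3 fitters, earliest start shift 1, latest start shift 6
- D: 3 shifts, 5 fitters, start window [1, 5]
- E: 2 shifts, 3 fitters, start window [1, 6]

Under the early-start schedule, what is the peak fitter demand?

15

Early-start schedule: A@1, B@1, C@1, D@1, E@1.
Load per shift: shift 1: 15, shift 2: 15, shift 3: 9, shift 4: 2, shift 5: 0, shift 6: 0, shift 7: 0.
Peak is 15.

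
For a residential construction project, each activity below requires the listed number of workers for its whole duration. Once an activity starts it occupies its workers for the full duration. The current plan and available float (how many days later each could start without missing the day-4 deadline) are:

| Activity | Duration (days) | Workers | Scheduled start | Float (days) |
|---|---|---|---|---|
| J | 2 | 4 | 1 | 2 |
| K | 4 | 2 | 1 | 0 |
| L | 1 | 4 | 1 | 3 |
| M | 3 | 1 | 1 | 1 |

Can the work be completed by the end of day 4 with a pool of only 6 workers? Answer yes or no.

The minimum achievable peak is 7; 6 < 7, so no feasible schedule stays within the cap.

no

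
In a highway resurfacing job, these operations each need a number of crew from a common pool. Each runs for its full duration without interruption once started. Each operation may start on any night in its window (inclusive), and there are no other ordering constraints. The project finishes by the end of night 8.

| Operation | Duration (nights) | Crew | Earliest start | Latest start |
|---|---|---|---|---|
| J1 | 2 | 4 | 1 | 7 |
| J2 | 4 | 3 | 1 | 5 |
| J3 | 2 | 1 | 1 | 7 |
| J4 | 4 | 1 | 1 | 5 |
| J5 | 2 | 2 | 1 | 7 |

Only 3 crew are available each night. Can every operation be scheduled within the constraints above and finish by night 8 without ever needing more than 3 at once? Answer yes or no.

Total crew member-nights = 30; over 8 nights the average is 30/8 > 3, so some night must exceed 3.

no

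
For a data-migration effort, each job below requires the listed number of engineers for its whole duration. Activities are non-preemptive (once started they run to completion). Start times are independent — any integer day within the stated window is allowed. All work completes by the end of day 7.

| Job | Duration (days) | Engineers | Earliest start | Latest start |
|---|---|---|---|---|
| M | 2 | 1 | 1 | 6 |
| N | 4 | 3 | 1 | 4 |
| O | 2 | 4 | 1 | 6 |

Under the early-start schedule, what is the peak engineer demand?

Early-start schedule: M@1, N@1, O@1.
Load per day: day 1: 8, day 2: 8, day 3: 3, day 4: 3, day 5: 0, day 6: 0, day 7: 0.
Peak is 8.

8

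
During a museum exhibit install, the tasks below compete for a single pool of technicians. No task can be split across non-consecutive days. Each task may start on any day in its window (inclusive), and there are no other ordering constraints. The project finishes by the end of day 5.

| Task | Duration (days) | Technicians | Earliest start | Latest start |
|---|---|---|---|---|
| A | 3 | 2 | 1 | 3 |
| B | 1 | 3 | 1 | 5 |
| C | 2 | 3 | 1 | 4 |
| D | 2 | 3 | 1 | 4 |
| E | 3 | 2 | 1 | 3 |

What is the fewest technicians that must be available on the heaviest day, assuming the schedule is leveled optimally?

Early-start (A@1, B@1, C@1, D@1, E@1) gives peak 13: d1:13  d2:10  d3:4  d4:0  d5:0.
Shift C→2, D→4.
Schedule A@1, B@1, C@2, D@4, E@1: d1:7  d2:7  d3:7  d4:3  d5:3 — peak 7.

7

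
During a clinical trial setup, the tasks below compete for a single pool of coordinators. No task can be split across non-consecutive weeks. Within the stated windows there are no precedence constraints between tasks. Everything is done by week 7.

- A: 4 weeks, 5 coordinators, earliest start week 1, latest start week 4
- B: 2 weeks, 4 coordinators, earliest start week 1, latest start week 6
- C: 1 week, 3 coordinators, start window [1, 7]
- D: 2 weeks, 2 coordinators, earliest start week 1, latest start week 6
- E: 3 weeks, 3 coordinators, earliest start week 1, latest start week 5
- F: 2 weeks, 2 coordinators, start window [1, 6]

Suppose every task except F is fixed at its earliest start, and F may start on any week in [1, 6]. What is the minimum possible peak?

F@1: w1:19  w2:16  w3:8  w4:5  w5:0  w6:0  w7:0 → peak 19
F@2: w1:17  w2:16  w3:10  w4:5  w5:0  w6:0  w7:0 → peak 17
F@3: w1:17  w2:14  w3:10  w4:7  w5:0  w6:0  w7:0 → peak 17
F@4: w1:17  w2:14  w3:8  w4:7  w5:2  w6:0  w7:0 → peak 17
F@5: w1:17  w2:14  w3:8  w4:5  w5:2  w6:2  w7:0 → peak 17
F@6: w1:17  w2:14  w3:8  w4:5  w5:0  w6:2  w7:2 → peak 17
Best is F@2, peak 17.

17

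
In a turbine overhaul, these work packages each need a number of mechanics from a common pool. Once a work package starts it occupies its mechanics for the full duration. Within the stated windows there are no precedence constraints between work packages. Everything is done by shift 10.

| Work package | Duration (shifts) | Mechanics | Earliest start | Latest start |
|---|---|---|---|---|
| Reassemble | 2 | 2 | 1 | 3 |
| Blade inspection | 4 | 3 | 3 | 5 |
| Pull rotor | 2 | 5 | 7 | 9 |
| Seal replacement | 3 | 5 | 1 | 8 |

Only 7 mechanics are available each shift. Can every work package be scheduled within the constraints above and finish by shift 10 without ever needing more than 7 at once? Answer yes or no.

yes

Schedule Reassemble@1, Blade inspection@4, Pull rotor@8, Seal replacement@1: s1:7  s2:7  s3:5  s4:3  s5:3  s6:3  s7:3  s8:5  s9:5  s10:0 — peak 7 ≤ 7.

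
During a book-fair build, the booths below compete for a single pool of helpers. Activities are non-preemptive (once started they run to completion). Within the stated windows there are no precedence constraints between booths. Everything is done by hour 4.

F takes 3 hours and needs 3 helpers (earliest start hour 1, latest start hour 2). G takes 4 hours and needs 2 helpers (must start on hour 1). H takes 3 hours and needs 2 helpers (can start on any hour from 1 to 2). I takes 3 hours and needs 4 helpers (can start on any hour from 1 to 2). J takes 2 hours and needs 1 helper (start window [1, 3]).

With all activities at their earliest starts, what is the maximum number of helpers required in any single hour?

12

Early-start schedule: F@1, G@1, H@1, I@1, J@1.
Load per hour: hour 1: 12, hour 2: 12, hour 3: 11, hour 4: 2.
Peak is 12.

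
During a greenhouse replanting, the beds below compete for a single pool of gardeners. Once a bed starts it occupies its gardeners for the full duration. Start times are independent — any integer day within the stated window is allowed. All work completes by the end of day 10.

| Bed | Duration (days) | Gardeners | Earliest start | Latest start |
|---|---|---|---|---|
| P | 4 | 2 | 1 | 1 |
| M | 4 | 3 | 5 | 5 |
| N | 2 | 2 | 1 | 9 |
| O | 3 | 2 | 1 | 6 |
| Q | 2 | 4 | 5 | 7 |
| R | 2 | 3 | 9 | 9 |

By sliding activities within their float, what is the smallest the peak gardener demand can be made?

Schedule P@1, M@5, N@1, O@1, Q@5, R@9: d1:6  d2:6  d3:4  d4:2  d5:7  d6:7  d7:3  d8:3  d9:3  d10:3 — peak 7.

7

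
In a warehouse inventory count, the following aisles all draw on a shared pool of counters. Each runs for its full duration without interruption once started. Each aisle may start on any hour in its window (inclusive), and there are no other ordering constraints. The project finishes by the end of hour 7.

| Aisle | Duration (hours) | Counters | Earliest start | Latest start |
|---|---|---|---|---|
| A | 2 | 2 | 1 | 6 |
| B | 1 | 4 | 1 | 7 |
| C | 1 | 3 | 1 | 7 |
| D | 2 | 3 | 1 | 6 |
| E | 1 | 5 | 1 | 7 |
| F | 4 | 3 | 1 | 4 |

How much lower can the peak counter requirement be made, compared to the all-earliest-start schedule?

Early-start peak: h1:20  h2:8  h3:3  h4:3  h5:0  h6:0  h7:0 ⇒ 20.
Leveled (A@1, B@1, C@2, D@3, E@7, F@3): h1:6  h2:5  h3:6  h4:6  h5:3  h6:3  h7:5 ⇒ 6.
Reduction 20 − 6 = 14.

14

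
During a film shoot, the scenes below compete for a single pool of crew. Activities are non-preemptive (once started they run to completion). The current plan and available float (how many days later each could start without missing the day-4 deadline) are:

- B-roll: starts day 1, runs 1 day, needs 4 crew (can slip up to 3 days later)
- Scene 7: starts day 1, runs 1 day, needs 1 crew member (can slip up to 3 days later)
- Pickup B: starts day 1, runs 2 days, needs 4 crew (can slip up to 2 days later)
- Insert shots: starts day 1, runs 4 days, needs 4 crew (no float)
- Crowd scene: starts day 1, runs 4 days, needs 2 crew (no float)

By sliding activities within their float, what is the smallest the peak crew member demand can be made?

Early-start (B-roll@1, Scene 7@1, Pickup B@1, Insert shots@1, Crowd scene@1) gives peak 15: d1:15  d2:10  d3:6  d4:6.
Shift Scene 7→2, Pickup B→3.
Schedule B-roll@1, Scene 7@2, Pickup B@3, Insert shots@1, Crowd scene@1: d1:10  d2:7  d3:10  d4:10 — peak 10.
Total crew member-days = 37 over 4 days ⇒ peak ≥ ⌈37/4⌉ = 10, so 10 is optimal.

10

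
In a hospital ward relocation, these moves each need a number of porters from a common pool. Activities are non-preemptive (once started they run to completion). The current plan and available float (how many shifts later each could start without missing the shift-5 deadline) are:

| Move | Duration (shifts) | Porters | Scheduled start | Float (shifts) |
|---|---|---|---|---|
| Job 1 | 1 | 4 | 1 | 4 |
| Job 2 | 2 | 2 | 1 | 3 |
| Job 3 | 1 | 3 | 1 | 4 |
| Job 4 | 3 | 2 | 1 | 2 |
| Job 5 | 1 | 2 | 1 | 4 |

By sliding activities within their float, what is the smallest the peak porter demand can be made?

Early-start (Job 1@1, Job 2@1, Job 3@1, Job 4@1, Job 5@1) gives peak 13: s1:13  s2:4  s3:2  s4:0  s5:0.
Shift Job 2→2, Job 3→5, Job 4→2, Job 5→4.
Schedule Job 1@1, Job 2@2, Job 3@5, Job 4@2, Job 5@4: s1:4  s2:4  s3:4  s4:4  s5:3 — peak 4.
Total porter-shifts = 19 over 5 shifts ⇒ peak ≥ ⌈19/5⌉ = 4, so 4 is optimal.

4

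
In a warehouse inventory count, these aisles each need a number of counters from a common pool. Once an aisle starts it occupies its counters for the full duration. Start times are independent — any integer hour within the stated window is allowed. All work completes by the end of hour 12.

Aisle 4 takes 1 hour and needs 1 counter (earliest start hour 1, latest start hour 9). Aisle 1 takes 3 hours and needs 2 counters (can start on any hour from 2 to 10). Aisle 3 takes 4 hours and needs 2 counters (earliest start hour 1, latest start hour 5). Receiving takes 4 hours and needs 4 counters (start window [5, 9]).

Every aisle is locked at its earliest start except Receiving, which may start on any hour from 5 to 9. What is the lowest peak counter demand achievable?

Receiving@5: h1:3  h2:4  h3:4  h4:4  h5:4  h6:4  h7:4  h8:4  h9:0  h10:0  h11:0  h12:0 → peak 4
Receiving@6: h1:3  h2:4  h3:4  h4:4  h5:0  h6:4  h7:4  h8:4  h9:4  h10:0  h11:0  h12:0 → peak 4
Receiving@7: h1:3  h2:4  h3:4  h4:4  h5:0  h6:0  h7:4  h8:4  h9:4  h10:4  h11:0  h12:0 → peak 4
Receiving@8: h1:3  h2:4  h3:4  h4:4  h5:0  h6:0  h7:0  h8:4  h9:4  h10:4  h11:4  h12:0 → peak 4
Receiving@9: h1:3  h2:4  h3:4  h4:4  h5:0  h6:0  h7:0  h8:0  h9:4  h10:4  h11:4  h12:4 → peak 4
Best is Receiving@5, peak 4.

4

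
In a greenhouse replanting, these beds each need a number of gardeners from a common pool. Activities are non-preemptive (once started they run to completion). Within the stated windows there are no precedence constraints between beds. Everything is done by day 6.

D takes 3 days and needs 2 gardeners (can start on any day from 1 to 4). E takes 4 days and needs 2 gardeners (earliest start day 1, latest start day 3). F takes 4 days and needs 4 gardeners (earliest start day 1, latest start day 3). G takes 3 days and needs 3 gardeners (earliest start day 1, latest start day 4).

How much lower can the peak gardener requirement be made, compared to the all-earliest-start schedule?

2

Early-start peak: d1:11  d2:11  d3:11  d4:6  d5:0  d6:0 ⇒ 11.
Leveled (D@1, E@1, F@1, G@4): d1:8  d2:8  d3:8  d4:9  d5:3  d6:3 ⇒ 9.
Reduction 11 − 9 = 2.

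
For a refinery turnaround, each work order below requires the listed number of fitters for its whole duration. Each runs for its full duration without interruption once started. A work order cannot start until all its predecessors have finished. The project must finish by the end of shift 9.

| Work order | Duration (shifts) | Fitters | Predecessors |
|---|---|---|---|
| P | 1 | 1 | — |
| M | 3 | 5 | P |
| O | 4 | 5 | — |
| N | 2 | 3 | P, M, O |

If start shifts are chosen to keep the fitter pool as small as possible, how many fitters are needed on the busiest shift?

Early-start (P@1, M@2, O@1, N@5) gives peak 10: s1:6  s2:10  s3:10  s4:10  s5:3  s6:3  s7:0  s8:0  s9:0.
Shift M→5, N→8.
Schedule P@1, M@5, O@1, N@8: s1:6  s2:5  s3:5  s4:5  s5:5  s6:5  s7:5  s8:3  s9:3 — peak 6.

6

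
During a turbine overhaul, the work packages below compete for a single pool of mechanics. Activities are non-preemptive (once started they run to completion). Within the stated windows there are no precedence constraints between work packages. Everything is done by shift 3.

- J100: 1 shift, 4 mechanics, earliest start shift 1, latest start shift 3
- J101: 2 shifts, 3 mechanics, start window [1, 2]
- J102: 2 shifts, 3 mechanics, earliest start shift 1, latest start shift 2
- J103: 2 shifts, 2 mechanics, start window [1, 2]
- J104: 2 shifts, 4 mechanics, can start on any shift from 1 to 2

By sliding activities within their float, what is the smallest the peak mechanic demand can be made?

12

Early-start (J100@1, J101@1, J102@1, J103@1, J104@1) gives peak 16: s1:16  s2:12  s3:0.
Shift J104→2.
Schedule J100@1, J101@1, J102@1, J103@1, J104@2: s1:12  s2:12  s3:4 — peak 12.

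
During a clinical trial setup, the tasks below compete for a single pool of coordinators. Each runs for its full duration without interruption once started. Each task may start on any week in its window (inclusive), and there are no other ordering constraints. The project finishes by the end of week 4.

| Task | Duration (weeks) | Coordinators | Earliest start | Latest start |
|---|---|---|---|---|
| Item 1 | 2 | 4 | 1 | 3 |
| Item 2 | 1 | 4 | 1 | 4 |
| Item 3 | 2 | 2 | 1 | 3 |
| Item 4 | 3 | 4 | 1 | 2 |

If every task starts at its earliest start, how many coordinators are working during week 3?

4

At early start, week 3 has: Item 4.
Demand: 4 = 4.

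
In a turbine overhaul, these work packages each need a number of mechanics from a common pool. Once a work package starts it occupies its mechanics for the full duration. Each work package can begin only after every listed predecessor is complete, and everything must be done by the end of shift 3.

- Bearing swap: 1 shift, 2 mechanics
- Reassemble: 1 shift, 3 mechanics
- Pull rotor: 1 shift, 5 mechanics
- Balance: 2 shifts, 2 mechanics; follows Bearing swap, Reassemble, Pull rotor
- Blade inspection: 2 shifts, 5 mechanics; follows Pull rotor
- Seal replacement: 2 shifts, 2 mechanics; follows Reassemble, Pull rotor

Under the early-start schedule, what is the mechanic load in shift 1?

10

At early start, shift 1 has: Bearing swap, Reassemble, Pull rotor.
Demand: 2 + 3 + 5 = 10.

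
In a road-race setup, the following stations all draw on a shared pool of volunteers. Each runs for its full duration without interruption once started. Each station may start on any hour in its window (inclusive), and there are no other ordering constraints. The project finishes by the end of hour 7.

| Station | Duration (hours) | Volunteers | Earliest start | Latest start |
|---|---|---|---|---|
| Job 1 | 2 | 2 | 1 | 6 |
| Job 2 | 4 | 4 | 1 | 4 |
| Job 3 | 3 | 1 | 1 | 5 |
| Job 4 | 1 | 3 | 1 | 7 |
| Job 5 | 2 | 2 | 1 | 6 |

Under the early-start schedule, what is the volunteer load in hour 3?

At early start, hour 3 has: Job 2, Job 3.
Demand: 4 + 1 = 5.

5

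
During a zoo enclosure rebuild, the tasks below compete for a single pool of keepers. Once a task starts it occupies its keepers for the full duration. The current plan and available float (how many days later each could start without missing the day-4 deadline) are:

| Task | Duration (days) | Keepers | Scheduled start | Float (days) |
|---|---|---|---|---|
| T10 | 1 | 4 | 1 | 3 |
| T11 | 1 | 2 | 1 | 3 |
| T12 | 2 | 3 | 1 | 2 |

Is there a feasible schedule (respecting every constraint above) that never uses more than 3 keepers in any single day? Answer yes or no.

no

The minimum achievable peak is 4; 3 < 4, so no feasible schedule stays within the cap.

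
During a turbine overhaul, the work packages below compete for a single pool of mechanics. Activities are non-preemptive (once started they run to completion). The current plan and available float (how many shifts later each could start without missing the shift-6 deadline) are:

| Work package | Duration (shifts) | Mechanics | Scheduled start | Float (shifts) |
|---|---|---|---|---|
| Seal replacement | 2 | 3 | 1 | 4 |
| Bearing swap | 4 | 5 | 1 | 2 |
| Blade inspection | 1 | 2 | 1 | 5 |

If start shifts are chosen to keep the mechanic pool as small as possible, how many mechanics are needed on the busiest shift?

5

Early-start (Seal replacement@1, Bearing swap@1, Blade inspection@1) gives peak 10: s1:10  s2:8  s3:5  s4:5  s5:0  s6:0.
Shift Bearing swap→3.
Schedule Seal replacement@1, Bearing swap@3, Blade inspection@1: s1:5  s2:3  s3:5  s4:5  s5:5  s6:5 — peak 5.
Total mechanic-shifts = 28 over 6 shifts ⇒ peak ≥ ⌈28/6⌉ = 5, so 5 is optimal.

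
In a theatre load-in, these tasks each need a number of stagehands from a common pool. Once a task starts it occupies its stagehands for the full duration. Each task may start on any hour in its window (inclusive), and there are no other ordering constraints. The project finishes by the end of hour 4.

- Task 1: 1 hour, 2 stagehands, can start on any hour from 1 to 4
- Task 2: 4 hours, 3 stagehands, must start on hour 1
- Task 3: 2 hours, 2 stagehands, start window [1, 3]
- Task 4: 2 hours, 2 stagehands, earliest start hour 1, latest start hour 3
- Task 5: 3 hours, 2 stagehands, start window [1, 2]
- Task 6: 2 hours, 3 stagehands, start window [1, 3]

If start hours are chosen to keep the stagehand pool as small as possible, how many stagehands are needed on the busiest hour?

9

Early-start (Task 1@1, Task 2@1, Task 3@1, Task 4@1, Task 5@1, Task 6@1) gives peak 14: h1:14  h2:12  h3:5  h4:3.
Shift Task 5→2, Task 6→3.
Schedule Task 1@1, Task 2@1, Task 3@1, Task 4@1, Task 5@2, Task 6@3: h1:9  h2:9  h3:8  h4:8 — peak 9.
Total stagehand-hours = 34 over 4 hours ⇒ peak ≥ ⌈34/4⌉ = 9, so 9 is optimal.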